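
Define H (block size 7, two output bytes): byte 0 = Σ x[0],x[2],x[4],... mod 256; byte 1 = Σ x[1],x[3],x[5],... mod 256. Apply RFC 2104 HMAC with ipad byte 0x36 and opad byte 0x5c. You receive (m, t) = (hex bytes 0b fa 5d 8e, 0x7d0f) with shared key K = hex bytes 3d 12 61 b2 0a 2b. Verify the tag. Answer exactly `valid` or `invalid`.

Key hex bytes 3d 12 61 b2 0a 2b is 6 bytes ≤ B = 7; zero-pad to 7 bytes: K' = 3d 12 61 b2 0a 2b 00.
K' ⊕ ipad = 0b 24 57 84 3c 1d 36; K' ⊕ opad = 61 4e 3d ee 56 77 5c.
Inner hash: even-index sum = 604 mod 256 = 92; odd-index sum = 301 mod 256 = 45 → 5c 2d.
Outer hash (recomputed tag): even-index sum = 381 mod 256 = 125; odd-index sum = 527 mod 256 = 15 → 7d 0f.
Recomputed tag = 7d0f; claimed = 7d0f → match.

valid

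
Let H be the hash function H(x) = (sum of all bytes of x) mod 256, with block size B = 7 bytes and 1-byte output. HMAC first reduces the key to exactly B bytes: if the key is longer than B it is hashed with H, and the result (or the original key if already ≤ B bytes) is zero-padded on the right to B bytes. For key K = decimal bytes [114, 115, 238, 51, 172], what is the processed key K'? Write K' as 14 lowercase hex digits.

Key decimal bytes [114, 115, 238, 51, 172] = 72 73 ee 33 ac is 5 bytes ≤ B = 7; zero-pad to 7 bytes: K' = 72 73 ee 33 ac 00 00.

7273ee33ac0000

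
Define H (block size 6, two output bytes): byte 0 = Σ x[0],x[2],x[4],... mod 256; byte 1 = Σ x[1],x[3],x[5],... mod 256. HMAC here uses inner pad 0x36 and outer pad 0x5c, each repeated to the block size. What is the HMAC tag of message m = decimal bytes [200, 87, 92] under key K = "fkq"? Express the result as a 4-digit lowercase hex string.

b40f

Key "fkq" = 66 6b 71 is 3 bytes ≤ B = 6; zero-pad to 6 bytes: K' = 66 6b 71 00 00 00.
K' ⊕ ipad = 50 5d 47 36 36 36.  K' ⊕ opad = 3a 37 2d 5c 5c 5c.
Inner input = (K'⊕ipad) ∥ m = 50 5d 47 36 36 36 ∥ c8 57 5c.
Inner hash: even-index sum = 497 mod 256 = 241; odd-index sum = 288 mod 256 = 32 → f1 20.
Outer input = (K'⊕opad) ∥ inner = 3a 37 2d 5c 5c 5c ∥ f1 20.
Outer hash (tag): even-index sum = 436 mod 256 = 180; odd-index sum = 271 mod 256 = 15 → b4 0f.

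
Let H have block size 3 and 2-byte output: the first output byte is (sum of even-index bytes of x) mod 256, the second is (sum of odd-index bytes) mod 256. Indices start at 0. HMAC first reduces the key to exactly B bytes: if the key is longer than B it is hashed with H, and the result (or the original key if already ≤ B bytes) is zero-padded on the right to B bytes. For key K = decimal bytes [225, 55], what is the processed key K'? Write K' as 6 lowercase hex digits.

Key decimal bytes [225, 55] = e1 37 is 2 bytes ≤ B = 3; zero-pad to 3 bytes: K' = e1 37 00.

e13700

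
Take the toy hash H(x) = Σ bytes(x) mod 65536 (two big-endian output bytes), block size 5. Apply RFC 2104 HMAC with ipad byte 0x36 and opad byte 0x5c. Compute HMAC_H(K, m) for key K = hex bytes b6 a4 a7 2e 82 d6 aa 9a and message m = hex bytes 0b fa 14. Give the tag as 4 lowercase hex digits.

Key hex bytes b6 a4 a7 2e 82 d6 aa 9a is 8 bytes > B = 5, so hash it first: H(key) = 04 cb, then zero-pad to 5 bytes: K' = 04 cb 00 00 00.
K' ⊕ ipad = 32 fd 36 36 36.  K' ⊕ opad = 58 97 5c 5c 5c.
Inner input = (K'⊕ipad) ∥ m = 32 fd 36 36 36 ∥ 0b fa 14.
Inner hash: sum = 50+253+54+54+54+11+250+20 = 746 → 02 ea.
Outer input = (K'⊕opad) ∥ inner = 58 97 5c 5c 5c ∥ 02 ea.
Outer hash (tag): sum = 88+151+92+92+92+2+234 = 751 → 02 ef.

02ef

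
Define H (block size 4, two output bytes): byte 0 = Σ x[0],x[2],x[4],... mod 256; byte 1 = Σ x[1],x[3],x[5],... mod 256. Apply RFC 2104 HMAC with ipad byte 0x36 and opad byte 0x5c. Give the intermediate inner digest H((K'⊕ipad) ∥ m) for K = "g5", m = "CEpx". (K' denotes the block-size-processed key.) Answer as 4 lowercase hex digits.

3af6

Key "g5" = 67 35 is 2 bytes ≤ B = 4; zero-pad to 4 bytes: K' = 67 35 00 00.
K' ⊕ ipad = 51 03 36 36.
Inner input = 51 03 36 36 ∥ 43 45 70 78.
Inner hash: even-index sum = 314 mod 256 = 58; odd-index sum = 246 mod 256 = 246 → 3a f6.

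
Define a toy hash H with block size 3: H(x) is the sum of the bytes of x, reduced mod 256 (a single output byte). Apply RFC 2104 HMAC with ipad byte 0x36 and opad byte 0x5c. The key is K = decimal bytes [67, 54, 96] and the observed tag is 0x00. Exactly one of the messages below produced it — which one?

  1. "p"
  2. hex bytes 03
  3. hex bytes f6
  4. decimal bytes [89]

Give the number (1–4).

1

Key decimal bytes [67, 54, 96] = 43 36 60 is exactly B = 3 bytes: K' = 43 36 60.
K' ⊕ ipad = 75 00 56; K' ⊕ opad = 1f 6a 3c.
m1: inner = H(75 00 56 70) = 3b; tag = H(1f 6a 3c 3b) = 00 ← matches
m2: inner = H(75 00 56 03) = ce; tag = H(1f 6a 3c ce) = 93
m3: inner = H(75 00 56 f6) = c1; tag = H(1f 6a 3c c1) = 86
m4: inner = H(75 00 56 59) = 24; tag = H(1f 6a 3c 24) = e9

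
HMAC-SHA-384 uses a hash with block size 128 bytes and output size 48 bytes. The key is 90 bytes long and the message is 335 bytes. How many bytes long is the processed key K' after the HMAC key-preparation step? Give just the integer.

Key is 90 ≤ 128 bytes, zero-padded: |K'| = 128.

128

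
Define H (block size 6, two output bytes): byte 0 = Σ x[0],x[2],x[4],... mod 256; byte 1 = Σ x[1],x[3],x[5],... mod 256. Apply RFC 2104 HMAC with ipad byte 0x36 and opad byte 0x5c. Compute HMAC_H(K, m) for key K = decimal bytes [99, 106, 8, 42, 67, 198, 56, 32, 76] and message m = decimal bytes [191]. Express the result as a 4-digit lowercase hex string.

5596

Key decimal bytes [99, 106, 8, 42, 67, 198, 56, 32, 76] = 63 6a 08 2a 43 c6 38 20 4c is 9 bytes > B = 6, so hash it first: H(key) = 32 7a, then zero-pad to 6 bytes: K' = 32 7a 00 00 00 00.
K' ⊕ ipad = 04 4c 36 36 36 36.  K' ⊕ opad = 6e 26 5c 5c 5c 5c.
Inner input = (K'⊕ipad) ∥ m = 04 4c 36 36 36 36 ∥ bf.
Inner hash: even-index sum = 303 mod 256 = 47; odd-index sum = 184 mod 256 = 184 → 2f b8.
Outer input = (K'⊕opad) ∥ inner = 6e 26 5c 5c 5c 5c ∥ 2f b8.
Outer hash (tag): even-index sum = 341 mod 256 = 85; odd-index sum = 406 mod 256 = 150 → 55 96.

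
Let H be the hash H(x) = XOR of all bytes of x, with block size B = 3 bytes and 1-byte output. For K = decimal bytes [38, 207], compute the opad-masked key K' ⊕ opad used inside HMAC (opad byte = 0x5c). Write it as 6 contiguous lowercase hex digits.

7a935c

Key decimal bytes [38, 207] = 26 cf is 2 bytes ≤ B = 3; zero-pad to 3 bytes: K' = 26 cf 00.
XOR each byte with 0x5c: 26⊕5c=7a, cf⊕5c=93, 00⊕5c=5c.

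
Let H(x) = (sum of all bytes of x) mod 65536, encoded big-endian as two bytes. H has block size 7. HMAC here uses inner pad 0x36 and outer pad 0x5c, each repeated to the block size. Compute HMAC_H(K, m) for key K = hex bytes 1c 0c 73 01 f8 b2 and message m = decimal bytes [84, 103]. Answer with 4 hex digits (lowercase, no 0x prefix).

Key hex bytes 1c 0c 73 01 f8 b2 is 6 bytes ≤ B = 7; zero-pad to 7 bytes: K' = 1c 0c 73 01 f8 b2 00.
K' ⊕ ipad = 2a 3a 45 37 ce 84 36.  K' ⊕ opad = 40 50 2f 5d a4 ee 5c.
Inner input = (K'⊕ipad) ∥ m = 2a 3a 45 37 ce 84 36 ∥ 54 67.
Inner hash: sum = 42+58+69+55+206+132+54+84+103 = 803 → 03 23.
Outer input = (K'⊕opad) ∥ inner = 40 50 2f 5d a4 ee 5c ∥ 03 23.
Outer hash (tag): sum = 64+80+47+93+164+238+92+3+35 = 816 → 03 30.

0330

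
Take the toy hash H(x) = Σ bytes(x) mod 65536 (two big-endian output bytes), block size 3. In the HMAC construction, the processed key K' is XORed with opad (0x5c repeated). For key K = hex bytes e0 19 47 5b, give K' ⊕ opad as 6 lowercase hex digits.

Key hex bytes e0 19 47 5b is 4 bytes > B = 3, so hash it first: H(key) = 01 9b, then zero-pad to 3 bytes: K' = 01 9b 00.
XOR each byte with 0x5c: 01⊕5c=5d, 9b⊕5c=c7, 00⊕5c=5c.

5dc75c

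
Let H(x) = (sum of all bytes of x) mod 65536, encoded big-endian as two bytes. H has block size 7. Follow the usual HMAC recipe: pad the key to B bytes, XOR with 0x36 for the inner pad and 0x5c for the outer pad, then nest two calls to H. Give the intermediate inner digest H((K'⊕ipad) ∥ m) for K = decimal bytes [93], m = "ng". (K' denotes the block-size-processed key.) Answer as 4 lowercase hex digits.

Key decimal bytes [93] = 5d is 1 byte ≤ B = 7; zero-pad to 7 bytes: K' = 5d 00 00 00 00 00 00.
K' ⊕ ipad = 6b 36 36 36 36 36 36.
Inner input = 6b 36 36 36 36 36 36 ∥ 6e 67.
Inner hash: sum = 107+54+54+54+54+54+54+110+103 = 644 → 02 84.

0284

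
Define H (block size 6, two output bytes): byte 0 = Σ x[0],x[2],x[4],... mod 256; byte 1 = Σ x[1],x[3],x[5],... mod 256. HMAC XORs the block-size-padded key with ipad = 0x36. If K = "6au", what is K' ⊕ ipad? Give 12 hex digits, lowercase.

Key "6au" = 36 61 75 is 3 bytes ≤ B = 6; zero-pad to 6 bytes: K' = 36 61 75 00 00 00.
XOR each byte with 0x36: 36⊕36=00, 61⊕36=57, 75⊕36=43, 00⊕36=36, 00⊕36=36, 00⊕36=36.

005743363636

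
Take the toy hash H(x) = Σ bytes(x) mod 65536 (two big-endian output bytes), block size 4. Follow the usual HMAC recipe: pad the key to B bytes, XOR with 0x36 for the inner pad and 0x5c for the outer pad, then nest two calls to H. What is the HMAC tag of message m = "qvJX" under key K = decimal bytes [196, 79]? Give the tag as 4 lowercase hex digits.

01c6

Key decimal bytes [196, 79] = c4 4f is 2 bytes ≤ B = 4; zero-pad to 4 bytes: K' = c4 4f 00 00.
K' ⊕ ipad = f2 79 36 36.  K' ⊕ opad = 98 13 5c 5c.
Inner input = (K'⊕ipad) ∥ m = f2 79 36 36 ∥ 71 76 4a 58.
Inner hash: sum = 242+121+54+54+113+118+74+88 = 864 → 03 60.
Outer input = (K'⊕opad) ∥ inner = 98 13 5c 5c ∥ 03 60.
Outer hash (tag): sum = 152+19+92+92+3+96 = 454 → 01 c6.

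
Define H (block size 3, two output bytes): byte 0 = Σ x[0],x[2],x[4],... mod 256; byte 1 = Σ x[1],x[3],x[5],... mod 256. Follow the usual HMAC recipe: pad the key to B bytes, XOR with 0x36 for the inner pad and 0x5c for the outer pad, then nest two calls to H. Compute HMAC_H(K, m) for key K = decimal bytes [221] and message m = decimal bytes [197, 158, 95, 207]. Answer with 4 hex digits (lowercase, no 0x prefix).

Key decimal bytes [221] = dd is 1 byte ≤ B = 3; zero-pad to 3 bytes: K' = dd 00 00.
K' ⊕ ipad = eb 36 36.  K' ⊕ opad = 81 5c 5c.
Inner input = (K'⊕ipad) ∥ m = eb 36 36 ∥ c5 9e 5f cf.
Inner hash: even-index sum = 654 mod 256 = 142; odd-index sum = 346 mod 256 = 90 → 8e 5a.
Outer input = (K'⊕opad) ∥ inner = 81 5c 5c ∥ 8e 5a.
Outer hash (tag): even-index sum = 311 mod 256 = 55; odd-index sum = 234 mod 256 = 234 → 37 ea.

37ea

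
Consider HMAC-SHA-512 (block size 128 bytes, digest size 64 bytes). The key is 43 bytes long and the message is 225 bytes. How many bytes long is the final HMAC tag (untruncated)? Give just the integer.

The tag is one SHA-512 digest: 64 bytes.

64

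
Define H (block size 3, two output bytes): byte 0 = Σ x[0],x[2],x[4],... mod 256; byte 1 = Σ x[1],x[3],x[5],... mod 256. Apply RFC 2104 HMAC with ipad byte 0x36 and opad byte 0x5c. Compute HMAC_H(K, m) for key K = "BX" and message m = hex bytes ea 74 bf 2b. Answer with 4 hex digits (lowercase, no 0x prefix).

Key "BX" = 42 58 is 2 bytes ≤ B = 3; zero-pad to 3 bytes: K' = 42 58 00.
K' ⊕ ipad = 74 6e 36.  K' ⊕ opad = 1e 04 5c.
Inner input = (K'⊕ipad) ∥ m = 74 6e 36 ∥ ea 74 bf 2b.
Inner hash: even-index sum = 329 mod 256 = 73; odd-index sum = 535 mod 256 = 23 → 49 17.
Outer input = (K'⊕opad) ∥ inner = 1e 04 5c ∥ 49 17.
Outer hash (tag): even-index sum = 145 mod 256 = 145; odd-index sum = 77 mod 256 = 77 → 91 4d.

914d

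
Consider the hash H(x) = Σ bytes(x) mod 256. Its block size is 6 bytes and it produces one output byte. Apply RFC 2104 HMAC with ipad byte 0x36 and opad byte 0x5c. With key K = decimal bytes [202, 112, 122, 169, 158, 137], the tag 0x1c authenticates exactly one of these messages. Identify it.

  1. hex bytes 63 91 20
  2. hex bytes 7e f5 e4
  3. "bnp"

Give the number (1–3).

Key decimal bytes [202, 112, 122, 169, 158, 137] = ca 70 7a a9 9e 89 is exactly B = 6 bytes: K' = ca 70 7a a9 9e 89.
K' ⊕ ipad = fc 46 4c 9f a8 bf; K' ⊕ opad = 96 2c 26 f5 c2 d5.
m1: inner = H(fc 46 4c 9f a8 bf 63 91 20) = a8; tag = H(96 2c 26 f5 c2 d5 a8) = 1c ← matches
m2: inner = H(fc 46 4c 9f a8 bf 7e f5 e4) = eb; tag = H(96 2c 26 f5 c2 d5 eb) = 5f
m3: inner = H(fc 46 4c 9f a8 bf 62 6e 70) = d4; tag = H(96 2c 26 f5 c2 d5 d4) = 48

1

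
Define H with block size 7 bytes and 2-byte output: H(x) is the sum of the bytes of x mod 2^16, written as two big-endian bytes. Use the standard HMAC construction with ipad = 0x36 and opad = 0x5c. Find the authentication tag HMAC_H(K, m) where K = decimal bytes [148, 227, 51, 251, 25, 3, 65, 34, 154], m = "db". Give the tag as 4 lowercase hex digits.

Key decimal bytes [148, 227, 51, 251, 25, 3, 65, 34, 154] = 94 e3 33 fb 19 03 41 22 9a is 9 bytes > B = 7, so hash it first: H(key) = 03 be, then zero-pad to 7 bytes: K' = 03 be 00 00 00 00 00.
K' ⊕ ipad = 35 88 36 36 36 36 36.  K' ⊕ opad = 5f e2 5c 5c 5c 5c 5c.
Inner input = (K'⊕ipad) ∥ m = 35 88 36 36 36 36 36 ∥ 64 62.
Inner hash: sum = 53+136+54+54+54+54+54+100+98 = 657 → 02 91.
Outer input = (K'⊕opad) ∥ inner = 5f e2 5c 5c 5c 5c 5c ∥ 02 91.
Outer hash (tag): sum = 95+226+92+92+92+92+92+2+145 = 928 → 03 a0.

03a0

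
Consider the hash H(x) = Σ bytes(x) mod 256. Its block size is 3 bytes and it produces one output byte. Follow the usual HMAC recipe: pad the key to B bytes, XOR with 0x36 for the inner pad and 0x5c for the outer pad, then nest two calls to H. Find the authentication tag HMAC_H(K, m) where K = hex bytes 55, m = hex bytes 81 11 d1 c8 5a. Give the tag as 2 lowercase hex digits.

15

Key hex bytes 55 is 1 byte ≤ B = 3; zero-pad to 3 bytes: K' = 55 00 00.
K' ⊕ ipad = 63 36 36.  K' ⊕ opad = 09 5c 5c.
Inner input = (K'⊕ipad) ∥ m = 63 36 36 ∥ 81 11 d1 c8 5a.
Inner hash: sum = 99+54+54+129+17+209+200+90 = 852; mod 256 = 84 → 54.
Outer input = (K'⊕opad) ∥ inner = 09 5c 5c ∥ 54.
Outer hash (tag): sum = 9+92+92+84 = 277; mod 256 = 21 → 15.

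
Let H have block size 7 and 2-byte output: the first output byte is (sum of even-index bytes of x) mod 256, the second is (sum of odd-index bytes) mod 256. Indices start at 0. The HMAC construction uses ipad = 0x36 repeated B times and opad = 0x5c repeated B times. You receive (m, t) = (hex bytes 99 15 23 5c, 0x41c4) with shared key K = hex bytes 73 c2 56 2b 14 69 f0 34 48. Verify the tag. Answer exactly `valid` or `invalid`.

valid

Key hex bytes 73 c2 56 2b 14 69 f0 34 48 is 9 bytes > B = 7, so hash it first: H(key) = 15 8a, then zero-pad to 7 bytes: K' = 15 8a 00 00 00 00 00.
K' ⊕ ipad = 23 bc 36 36 36 36 36; K' ⊕ opad = 49 d6 5c 5c 5c 5c 5c.
Inner hash: even-index sum = 310 mod 256 = 54; odd-index sum = 484 mod 256 = 228 → 36 e4.
Outer hash (recomputed tag): even-index sum = 577 mod 256 = 65; odd-index sum = 452 mod 256 = 196 → 41 c4.
Recomputed tag = 41c4; claimed = 41c4 → match.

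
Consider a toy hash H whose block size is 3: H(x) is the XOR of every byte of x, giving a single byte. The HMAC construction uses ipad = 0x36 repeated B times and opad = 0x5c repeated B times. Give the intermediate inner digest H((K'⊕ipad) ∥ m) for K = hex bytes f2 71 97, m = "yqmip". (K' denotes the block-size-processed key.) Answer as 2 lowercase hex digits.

Key hex bytes f2 71 97 is exactly B = 3 bytes: K' = f2 71 97.
K' ⊕ ipad = c4 47 a1.
Inner input = c4 47 a1 ∥ 79 71 6d 69 70.
Inner hash: XOR c4⊕47⊕a1⊕79⊕71⊕6d⊕69⊕70 = 5e.

5e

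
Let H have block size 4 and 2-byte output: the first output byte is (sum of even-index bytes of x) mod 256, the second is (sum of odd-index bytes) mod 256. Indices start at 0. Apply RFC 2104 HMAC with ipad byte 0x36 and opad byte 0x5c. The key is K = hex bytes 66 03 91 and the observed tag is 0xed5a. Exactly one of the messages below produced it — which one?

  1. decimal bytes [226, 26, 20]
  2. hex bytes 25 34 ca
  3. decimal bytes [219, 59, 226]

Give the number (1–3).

2

Key hex bytes 66 03 91 is 3 bytes ≤ B = 4; zero-pad to 4 bytes: K' = 66 03 91 00.
K' ⊕ ipad = 50 35 a7 36; K' ⊕ opad = 3a 5f cd 5c.
m1: inner = H(50 35 a7 36 e2 1a 14) = ed 85; tag = H(3a 5f cd 5c ed 85) = f440
m2: inner = H(50 35 a7 36 25 34 ca) = e6 9f; tag = H(3a 5f cd 5c e6 9f) = ed5a ← matches
m3: inner = H(50 35 a7 36 db 3b e2) = b4 a6; tag = H(3a 5f cd 5c b4 a6) = bb61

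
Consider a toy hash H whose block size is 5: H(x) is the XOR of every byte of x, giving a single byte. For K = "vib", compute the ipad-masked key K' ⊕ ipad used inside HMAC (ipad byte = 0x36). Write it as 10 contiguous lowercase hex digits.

Key "vib" = 76 69 62 is 3 bytes ≤ B = 5; zero-pad to 5 bytes: K' = 76 69 62 00 00.
XOR each byte with 0x36: 76⊕36=40, 69⊕36=5f, 62⊕36=54, 00⊕36=36, 00⊕36=36.

405f543636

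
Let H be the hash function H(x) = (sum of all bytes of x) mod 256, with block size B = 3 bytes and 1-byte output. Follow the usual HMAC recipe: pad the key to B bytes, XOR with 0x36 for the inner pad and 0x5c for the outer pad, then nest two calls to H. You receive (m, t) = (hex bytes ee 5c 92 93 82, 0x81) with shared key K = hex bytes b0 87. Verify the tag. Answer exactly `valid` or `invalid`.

valid

Key hex bytes b0 87 is 2 bytes ≤ B = 3; zero-pad to 3 bytes: K' = b0 87 00.
K' ⊕ ipad = 86 b1 36; K' ⊕ opad = ec db 5c.
Inner hash: sum = 134+177+54+238+92+146+147+130 = 1118; mod 256 = 94 → 5e.
Outer hash (recomputed tag): sum = 236+219+92+94 = 641; mod 256 = 129 → 81.
Recomputed tag = 81; claimed = 81 → match.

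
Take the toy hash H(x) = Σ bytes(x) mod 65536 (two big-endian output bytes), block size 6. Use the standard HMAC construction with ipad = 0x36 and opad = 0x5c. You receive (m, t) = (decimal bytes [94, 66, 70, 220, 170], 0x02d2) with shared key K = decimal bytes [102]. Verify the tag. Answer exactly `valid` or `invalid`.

invalid

Key decimal bytes [102] = 66 is 1 byte ≤ B = 6; zero-pad to 6 bytes: K' = 66 00 00 00 00 00.
K' ⊕ ipad = 50 36 36 36 36 36; K' ⊕ opad = 3a 5c 5c 5c 5c 5c.
Inner hash: sum = 80+54+54+54+54+54+94+66+70+220+170 = 970 → 03 ca.
Outer hash (recomputed tag): sum = 58+92+92+92+92+92+3+202 = 723 → 02 d3.
Recomputed tag = 02d3; claimed = 02d2 → mismatch.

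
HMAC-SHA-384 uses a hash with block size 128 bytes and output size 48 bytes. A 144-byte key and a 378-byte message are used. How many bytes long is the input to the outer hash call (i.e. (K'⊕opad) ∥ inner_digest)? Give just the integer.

Key is 144 > 128 bytes, so it is hashed to 48 bytes then zero-padded to 128: |K'| = 128.
Outer input = (K'⊕opad) ∥ H(inner) → 128 + 48 = 176 bytes.

176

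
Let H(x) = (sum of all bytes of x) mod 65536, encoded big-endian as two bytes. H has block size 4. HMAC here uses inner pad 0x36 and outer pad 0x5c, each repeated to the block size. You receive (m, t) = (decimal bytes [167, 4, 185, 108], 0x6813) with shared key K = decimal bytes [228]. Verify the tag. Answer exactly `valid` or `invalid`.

Key decimal bytes [228] = e4 is 1 byte ≤ B = 4; zero-pad to 4 bytes: K' = e4 00 00 00.
K' ⊕ ipad = d2 36 36 36; K' ⊕ opad = b8 5c 5c 5c.
Inner hash: sum = 210+54+54+54+167+4+185+108 = 836 → 03 44.
Outer hash (recomputed tag): sum = 184+92+92+92+3+68 = 531 → 02 13.
Recomputed tag = 0213; claimed = 6813 → mismatch.

invalid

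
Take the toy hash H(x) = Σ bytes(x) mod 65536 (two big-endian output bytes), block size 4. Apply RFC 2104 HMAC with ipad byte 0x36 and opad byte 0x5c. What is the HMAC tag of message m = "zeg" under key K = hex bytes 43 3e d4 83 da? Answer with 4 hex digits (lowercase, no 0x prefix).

0270

Key hex bytes 43 3e d4 83 da is 5 bytes > B = 4, so hash it first: H(key) = 02 b2, then zero-pad to 4 bytes: K' = 02 b2 00 00.
K' ⊕ ipad = 34 84 36 36.  K' ⊕ opad = 5e ee 5c 5c.
Inner input = (K'⊕ipad) ∥ m = 34 84 36 36 ∥ 7a 65 67.
Inner hash: sum = 52+132+54+54+122+101+103 = 618 → 02 6a.
Outer input = (K'⊕opad) ∥ inner = 5e ee 5c 5c ∥ 02 6a.
Outer hash (tag): sum = 94+238+92+92+2+106 = 624 → 02 70.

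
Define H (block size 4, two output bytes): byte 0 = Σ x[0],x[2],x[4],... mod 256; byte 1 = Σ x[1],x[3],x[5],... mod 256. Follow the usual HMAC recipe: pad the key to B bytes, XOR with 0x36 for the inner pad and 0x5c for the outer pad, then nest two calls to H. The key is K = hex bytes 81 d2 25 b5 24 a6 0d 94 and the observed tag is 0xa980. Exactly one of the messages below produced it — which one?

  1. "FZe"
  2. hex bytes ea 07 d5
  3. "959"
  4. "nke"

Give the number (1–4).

Key hex bytes 81 d2 25 b5 24 a6 0d 94 is 8 bytes > B = 4, so hash it first: H(key) = d7 c1, then zero-pad to 4 bytes: K' = d7 c1 00 00.
K' ⊕ ipad = e1 f7 36 36; K' ⊕ opad = 8b 9d 5c 5c.
m1: inner = H(e1 f7 36 36 46 5a 65) = c2 87; tag = H(8b 9d 5c 5c c2 87) = a980 ← matches
m2: inner = H(e1 f7 36 36 ea 07 d5) = d6 34; tag = H(8b 9d 5c 5c d6 34) = bd2d
m3: inner = H(e1 f7 36 36 39 35 39) = 89 62; tag = H(8b 9d 5c 5c 89 62) = 705b
m4: inner = H(e1 f7 36 36 6e 6b 65) = ea 98; tag = H(8b 9d 5c 5c ea 98) = d191

1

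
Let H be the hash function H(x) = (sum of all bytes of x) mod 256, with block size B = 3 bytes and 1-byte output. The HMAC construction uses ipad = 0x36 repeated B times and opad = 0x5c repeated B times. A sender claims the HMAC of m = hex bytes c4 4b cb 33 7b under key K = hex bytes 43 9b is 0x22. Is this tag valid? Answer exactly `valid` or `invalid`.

Key hex bytes 43 9b is 2 bytes ≤ B = 3; zero-pad to 3 bytes: K' = 43 9b 00.
K' ⊕ ipad = 75 ad 36; K' ⊕ opad = 1f c7 5c.
Inner hash: sum = 117+173+54+196+75+203+51+123 = 992; mod 256 = 224 → e0.
Outer hash (recomputed tag): sum = 31+199+92+224 = 546; mod 256 = 34 → 22.
Recomputed tag = 22; claimed = 22 → match.

valid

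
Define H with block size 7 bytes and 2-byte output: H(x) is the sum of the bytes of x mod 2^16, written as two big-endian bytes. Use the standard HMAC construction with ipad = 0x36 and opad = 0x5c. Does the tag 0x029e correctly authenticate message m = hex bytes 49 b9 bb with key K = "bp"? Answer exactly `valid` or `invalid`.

Key "bp" = 62 70 is 2 bytes ≤ B = 7; zero-pad to 7 bytes: K' = 62 70 00 00 00 00 00.
K' ⊕ ipad = 54 46 36 36 36 36 36; K' ⊕ opad = 3e 2c 5c 5c 5c 5c 5c.
Inner hash: sum = 84+70+54+54+54+54+54+73+185+187 = 869 → 03 65.
Outer hash (recomputed tag): sum = 62+44+92+92+92+92+92+3+101 = 670 → 02 9e.
Recomputed tag = 029e; claimed = 029e → match.

valid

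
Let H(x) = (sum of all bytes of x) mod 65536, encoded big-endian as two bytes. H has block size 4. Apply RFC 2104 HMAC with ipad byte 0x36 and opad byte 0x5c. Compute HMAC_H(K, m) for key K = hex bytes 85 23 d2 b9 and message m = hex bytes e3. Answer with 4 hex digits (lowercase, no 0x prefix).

Key hex bytes 85 23 d2 b9 is exactly B = 4 bytes: K' = 85 23 d2 b9.
K' ⊕ ipad = b3 15 e4 8f.  K' ⊕ opad = d9 7f 8e e5.
Inner input = (K'⊕ipad) ∥ m = b3 15 e4 8f ∥ e3.
Inner hash: sum = 179+21+228+143+227 = 798 → 03 1e.
Outer input = (K'⊕opad) ∥ inner = d9 7f 8e e5 ∥ 03 1e.
Outer hash (tag): sum = 217+127+142+229+3+30 = 748 → 02 ec.

02ec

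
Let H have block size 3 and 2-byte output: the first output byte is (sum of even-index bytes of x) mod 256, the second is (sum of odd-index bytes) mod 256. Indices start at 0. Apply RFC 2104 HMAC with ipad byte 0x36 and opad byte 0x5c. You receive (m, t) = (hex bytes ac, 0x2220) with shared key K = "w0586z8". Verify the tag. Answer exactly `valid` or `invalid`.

valid

Key "w0586z8" = 77 30 35 38 36 7a 38 is 7 bytes > B = 3, so hash it first: H(key) = 1a e2, then zero-pad to 3 bytes: K' = 1a e2 00.
K' ⊕ ipad = 2c d4 36; K' ⊕ opad = 46 be 5c.
Inner hash: even-index sum = 98 mod 256 = 98; odd-index sum = 384 mod 256 = 128 → 62 80.
Outer hash (recomputed tag): even-index sum = 290 mod 256 = 34; odd-index sum = 288 mod 256 = 32 → 22 20.
Recomputed tag = 2220; claimed = 2220 → match.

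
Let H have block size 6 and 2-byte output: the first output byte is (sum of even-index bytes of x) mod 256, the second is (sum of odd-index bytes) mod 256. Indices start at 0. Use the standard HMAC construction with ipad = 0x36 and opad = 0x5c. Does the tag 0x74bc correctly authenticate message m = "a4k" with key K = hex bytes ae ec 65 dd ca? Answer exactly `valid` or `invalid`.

Key hex bytes ae ec 65 dd ca is 5 bytes ≤ B = 6; zero-pad to 6 bytes: K' = ae ec 65 dd ca 00.
K' ⊕ ipad = 98 da 53 eb fc 36; K' ⊕ opad = f2 b0 39 81 96 5c.
Inner hash: even-index sum = 691 mod 256 = 179; odd-index sum = 559 mod 256 = 47 → b3 2f.
Outer hash (recomputed tag): even-index sum = 628 mod 256 = 116; odd-index sum = 444 mod 256 = 188 → 74 bc.
Recomputed tag = 74bc; claimed = 74bc → match.

valid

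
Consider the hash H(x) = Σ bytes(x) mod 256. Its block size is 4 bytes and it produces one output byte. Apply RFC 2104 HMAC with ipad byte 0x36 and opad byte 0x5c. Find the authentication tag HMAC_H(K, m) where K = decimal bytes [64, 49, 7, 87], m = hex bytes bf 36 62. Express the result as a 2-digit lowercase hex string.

Key decimal bytes [64, 49, 7, 87] = 40 31 07 57 is exactly B = 4 bytes: K' = 40 31 07 57.
K' ⊕ ipad = 76 07 31 61.  K' ⊕ opad = 1c 6d 5b 0b.
Inner input = (K'⊕ipad) ∥ m = 76 07 31 61 ∥ bf 36 62.
Inner hash: sum = 118+7+49+97+191+54+98 = 614; mod 256 = 102 → 66.
Outer input = (K'⊕opad) ∥ inner = 1c 6d 5b 0b ∥ 66.
Outer hash (tag): sum = 28+109+91+11+102 = 341; mod 256 = 85 → 55.

55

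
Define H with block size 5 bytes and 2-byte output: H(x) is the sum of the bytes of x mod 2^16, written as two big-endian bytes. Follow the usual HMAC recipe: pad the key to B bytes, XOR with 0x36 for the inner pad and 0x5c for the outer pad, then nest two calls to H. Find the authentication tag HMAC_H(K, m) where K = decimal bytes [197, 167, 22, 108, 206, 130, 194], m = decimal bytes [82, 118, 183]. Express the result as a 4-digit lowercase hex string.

Key decimal bytes [197, 167, 22, 108, 206, 130, 194] = c5 a7 16 6c ce 82 c2 is 7 bytes > B = 5, so hash it first: H(key) = 04 00, then zero-pad to 5 bytes: K' = 04 00 00 00 00.
K' ⊕ ipad = 32 36 36 36 36.  K' ⊕ opad = 58 5c 5c 5c 5c.
Inner input = (K'⊕ipad) ∥ m = 32 36 36 36 36 ∥ 52 76 b7.
Inner hash: sum = 50+54+54+54+54+82+118+183 = 649 → 02 89.
Outer input = (K'⊕opad) ∥ inner = 58 5c 5c 5c 5c ∥ 02 89.
Outer hash (tag): sum = 88+92+92+92+92+2+137 = 595 → 02 53.

0253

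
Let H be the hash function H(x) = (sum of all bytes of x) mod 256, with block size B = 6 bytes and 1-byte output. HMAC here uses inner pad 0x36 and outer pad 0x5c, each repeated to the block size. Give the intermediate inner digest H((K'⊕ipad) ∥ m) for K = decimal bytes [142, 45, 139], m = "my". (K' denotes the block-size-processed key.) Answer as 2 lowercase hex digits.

Key decimal bytes [142, 45, 139] = 8e 2d 8b is 3 bytes ≤ B = 6; zero-pad to 6 bytes: K' = 8e 2d 8b 00 00 00.
K' ⊕ ipad = b8 1b bd 36 36 36.
Inner input = b8 1b bd 36 36 36 ∥ 6d 79.
Inner hash: sum = 184+27+189+54+54+54+109+121 = 792; mod 256 = 24 → 18.

18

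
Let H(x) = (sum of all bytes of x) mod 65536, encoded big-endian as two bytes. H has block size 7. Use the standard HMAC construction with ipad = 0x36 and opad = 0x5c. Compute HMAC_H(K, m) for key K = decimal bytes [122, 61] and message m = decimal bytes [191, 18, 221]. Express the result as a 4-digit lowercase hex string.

0269

Key decimal bytes [122, 61] = 7a 3d is 2 bytes ≤ B = 7; zero-pad to 7 bytes: K' = 7a 3d 00 00 00 00 00.
K' ⊕ ipad = 4c 0b 36 36 36 36 36.  K' ⊕ opad = 26 61 5c 5c 5c 5c 5c.
Inner input = (K'⊕ipad) ∥ m = 4c 0b 36 36 36 36 36 ∥ bf 12 dd.
Inner hash: sum = 76+11+54+54+54+54+54+191+18+221 = 787 → 03 13.
Outer input = (K'⊕opad) ∥ inner = 26 61 5c 5c 5c 5c 5c ∥ 03 13.
Outer hash (tag): sum = 38+97+92+92+92+92+92+3+19 = 617 → 02 69.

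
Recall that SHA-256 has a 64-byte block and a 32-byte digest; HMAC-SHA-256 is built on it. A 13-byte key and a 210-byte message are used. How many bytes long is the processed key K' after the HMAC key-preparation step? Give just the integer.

64

Key is 13 ≤ 64 bytes, zero-padded: |K'| = 64.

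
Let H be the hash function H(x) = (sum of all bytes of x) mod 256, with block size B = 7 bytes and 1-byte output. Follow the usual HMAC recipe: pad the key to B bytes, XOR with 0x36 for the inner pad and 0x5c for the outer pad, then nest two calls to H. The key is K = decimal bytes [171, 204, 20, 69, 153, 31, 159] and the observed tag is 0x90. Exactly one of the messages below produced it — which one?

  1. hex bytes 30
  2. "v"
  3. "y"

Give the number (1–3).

Key decimal bytes [171, 204, 20, 69, 153, 31, 159] = ab cc 14 45 99 1f 9f is exactly B = 7 bytes: K' = ab cc 14 45 99 1f 9f.
K' ⊕ ipad = 9d fa 22 73 af 29 a9; K' ⊕ opad = f7 90 48 19 c5 43 c3.
m1: inner = H(9d fa 22 73 af 29 a9 30) = dd; tag = H(f7 90 48 19 c5 43 c3 dd) = 90 ← matches
m2: inner = H(9d fa 22 73 af 29 a9 76) = 23; tag = H(f7 90 48 19 c5 43 c3 23) = d6
m3: inner = H(9d fa 22 73 af 29 a9 79) = 26; tag = H(f7 90 48 19 c5 43 c3 26) = d9

1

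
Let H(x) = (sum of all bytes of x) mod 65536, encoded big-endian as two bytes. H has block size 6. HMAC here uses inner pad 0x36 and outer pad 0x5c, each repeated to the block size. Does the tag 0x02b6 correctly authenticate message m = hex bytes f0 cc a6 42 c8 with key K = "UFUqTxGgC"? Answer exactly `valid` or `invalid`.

valid

Key "UFUqTxGgC" = 55 46 55 71 54 78 47 67 43 is 9 bytes > B = 6, so hash it first: H(key) = 03 1e, then zero-pad to 6 bytes: K' = 03 1e 00 00 00 00.
K' ⊕ ipad = 35 28 36 36 36 36; K' ⊕ opad = 5f 42 5c 5c 5c 5c.
Inner hash: sum = 53+40+54+54+54+54+240+204+166+66+200 = 1185 → 04 a1.
Outer hash (recomputed tag): sum = 95+66+92+92+92+92+4+161 = 694 → 02 b6.
Recomputed tag = 02b6; claimed = 02b6 → match.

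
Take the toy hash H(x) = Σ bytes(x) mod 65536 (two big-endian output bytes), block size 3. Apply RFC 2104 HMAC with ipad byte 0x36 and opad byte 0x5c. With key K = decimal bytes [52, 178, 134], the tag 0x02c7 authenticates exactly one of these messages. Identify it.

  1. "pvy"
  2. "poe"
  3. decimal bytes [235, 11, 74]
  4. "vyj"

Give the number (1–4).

Key decimal bytes [52, 178, 134] = 34 b2 86 is exactly B = 3 bytes: K' = 34 b2 86.
K' ⊕ ipad = 02 84 b0; K' ⊕ opad = 68 ee da.
m1: inner = H(02 84 b0 70 76 79) = 02 95; tag = H(68 ee da 02 95) = 02c7 ← matches
m2: inner = H(02 84 b0 70 6f 65) = 02 7a; tag = H(68 ee da 02 7a) = 02ac
m3: inner = H(02 84 b0 eb 0b 4a) = 02 76; tag = H(68 ee da 02 76) = 02a8
m4: inner = H(02 84 b0 76 79 6a) = 02 8f; tag = H(68 ee da 02 8f) = 02c1

1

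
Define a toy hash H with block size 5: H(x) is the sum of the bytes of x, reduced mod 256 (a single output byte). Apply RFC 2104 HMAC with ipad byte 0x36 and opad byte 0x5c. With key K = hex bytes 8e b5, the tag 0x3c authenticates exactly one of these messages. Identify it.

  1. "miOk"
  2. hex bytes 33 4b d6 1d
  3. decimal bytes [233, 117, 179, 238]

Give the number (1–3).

Key hex bytes 8e b5 is 2 bytes ≤ B = 5; zero-pad to 5 bytes: K' = 8e b5 00 00 00.
K' ⊕ ipad = b8 83 36 36 36; K' ⊕ opad = d2 e9 5c 5c 5c.
m1: inner = H(b8 83 36 36 36 6d 69 4f 6b) = 6d; tag = H(d2 e9 5c 5c 5c 6d) = 3c ← matches
m2: inner = H(b8 83 36 36 36 33 4b d6 1d) = 4e; tag = H(d2 e9 5c 5c 5c 4e) = 1d
m3: inner = H(b8 83 36 36 36 e9 75 b3 ee) = dc; tag = H(d2 e9 5c 5c 5c dc) = ab

1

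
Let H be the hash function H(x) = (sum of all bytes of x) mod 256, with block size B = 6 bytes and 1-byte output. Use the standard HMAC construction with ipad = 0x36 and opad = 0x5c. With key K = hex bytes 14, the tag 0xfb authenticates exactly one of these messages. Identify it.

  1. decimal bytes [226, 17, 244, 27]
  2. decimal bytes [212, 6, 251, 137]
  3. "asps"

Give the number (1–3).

Key hex bytes 14 is 1 byte ≤ B = 6; zero-pad to 6 bytes: K' = 14 00 00 00 00 00.
K' ⊕ ipad = 22 36 36 36 36 36; K' ⊕ opad = 48 5c 5c 5c 5c 5c.
m1: inner = H(22 36 36 36 36 36 e2 11 f4 1b) = 32; tag = H(48 5c 5c 5c 5c 5c 32) = 46
m2: inner = H(22 36 36 36 36 36 d4 06 fb 89) = 8e; tag = H(48 5c 5c 5c 5c 5c 8e) = a2
m3: inner = H(22 36 36 36 36 36 61 73 70 73) = e7; tag = H(48 5c 5c 5c 5c 5c e7) = fb ← matches

3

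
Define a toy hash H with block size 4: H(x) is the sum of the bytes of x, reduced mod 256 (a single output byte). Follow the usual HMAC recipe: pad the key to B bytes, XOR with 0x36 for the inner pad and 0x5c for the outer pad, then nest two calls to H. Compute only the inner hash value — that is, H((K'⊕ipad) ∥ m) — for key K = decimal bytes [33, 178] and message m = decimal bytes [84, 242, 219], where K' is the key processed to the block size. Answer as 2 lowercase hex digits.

Key decimal bytes [33, 178] = 21 b2 is 2 bytes ≤ B = 4; zero-pad to 4 bytes: K' = 21 b2 00 00.
K' ⊕ ipad = 17 84 36 36.
Inner input = 17 84 36 36 ∥ 54 f2 db.
Inner hash: sum = 23+132+54+54+84+242+219 = 808; mod 256 = 40 → 28.

28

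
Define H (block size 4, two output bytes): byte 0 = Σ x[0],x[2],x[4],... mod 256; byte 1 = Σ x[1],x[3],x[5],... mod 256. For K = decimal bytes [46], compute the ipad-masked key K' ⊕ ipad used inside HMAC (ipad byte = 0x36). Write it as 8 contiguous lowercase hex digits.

Key decimal bytes [46] = 2e is 1 byte ≤ B = 4; zero-pad to 4 bytes: K' = 2e 00 00 00.
XOR each byte with 0x36: 2e⊕36=18, 00⊕36=36, 00⊕36=36, 00⊕36=36.

18363636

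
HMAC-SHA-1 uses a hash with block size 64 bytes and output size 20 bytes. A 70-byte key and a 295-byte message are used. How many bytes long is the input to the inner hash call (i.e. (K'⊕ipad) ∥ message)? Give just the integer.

Key is 70 > 64 bytes, so it is hashed to 20 bytes then zero-padded to 64: |K'| = 64.
Inner input = (K'⊕ipad) ∥ m → 64 + 295 = 359 bytes.

359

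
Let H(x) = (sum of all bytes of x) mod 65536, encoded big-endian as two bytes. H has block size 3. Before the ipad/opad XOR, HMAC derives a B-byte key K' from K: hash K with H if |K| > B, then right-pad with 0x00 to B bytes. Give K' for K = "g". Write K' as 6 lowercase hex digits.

670000

Key "g" = 67 is 1 byte ≤ B = 3; zero-pad to 3 bytes: K' = 67 00 00.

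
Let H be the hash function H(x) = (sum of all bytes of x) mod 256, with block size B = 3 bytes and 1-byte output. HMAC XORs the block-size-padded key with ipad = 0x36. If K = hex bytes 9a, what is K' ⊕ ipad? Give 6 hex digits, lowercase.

Key hex bytes 9a is 1 byte ≤ B = 3; zero-pad to 3 bytes: K' = 9a 00 00.
XOR each byte with 0x36: 9a⊕36=ac, 00⊕36=36, 00⊕36=36.

ac3636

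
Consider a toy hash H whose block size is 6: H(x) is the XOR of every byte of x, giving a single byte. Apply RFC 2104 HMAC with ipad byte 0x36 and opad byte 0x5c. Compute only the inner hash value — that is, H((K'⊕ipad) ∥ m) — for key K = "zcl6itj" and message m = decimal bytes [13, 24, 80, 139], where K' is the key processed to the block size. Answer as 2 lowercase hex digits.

fa

Key "zcl6itj" = 7a 63 6c 36 69 74 6a is 7 bytes > B = 6, so hash it first: H(key) = 34, then zero-pad to 6 bytes: K' = 34 00 00 00 00 00.
K' ⊕ ipad = 02 36 36 36 36 36.
Inner input = 02 36 36 36 36 36 ∥ 0d 18 50 8b.
Inner hash: XOR 02⊕36⊕36⊕36⊕36⊕36⊕0d⊕18⊕50⊕8b = fa.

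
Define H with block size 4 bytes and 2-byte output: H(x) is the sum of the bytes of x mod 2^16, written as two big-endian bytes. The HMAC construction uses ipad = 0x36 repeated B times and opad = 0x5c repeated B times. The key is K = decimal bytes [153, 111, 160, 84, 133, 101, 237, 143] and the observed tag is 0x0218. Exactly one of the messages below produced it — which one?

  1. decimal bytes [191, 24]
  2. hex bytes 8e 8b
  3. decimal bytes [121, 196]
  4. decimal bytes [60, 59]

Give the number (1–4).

Key decimal bytes [153, 111, 160, 84, 133, 101, 237, 143] = 99 6f a0 54 85 65 ed 8f is 8 bytes > B = 4, so hash it first: H(key) = 04 62, then zero-pad to 4 bytes: K' = 04 62 00 00.
K' ⊕ ipad = 32 54 36 36; K' ⊕ opad = 58 3e 5c 5c.
m1: inner = H(32 54 36 36 bf 18) = 01 c9; tag = H(58 3e 5c 5c 01 c9) = 0218 ← matches
m2: inner = H(32 54 36 36 8e 8b) = 02 0b; tag = H(58 3e 5c 5c 02 0b) = 015b
m3: inner = H(32 54 36 36 79 c4) = 02 2f; tag = H(58 3e 5c 5c 02 2f) = 017f
m4: inner = H(32 54 36 36 3c 3b) = 01 69; tag = H(58 3e 5c 5c 01 69) = 01b8

1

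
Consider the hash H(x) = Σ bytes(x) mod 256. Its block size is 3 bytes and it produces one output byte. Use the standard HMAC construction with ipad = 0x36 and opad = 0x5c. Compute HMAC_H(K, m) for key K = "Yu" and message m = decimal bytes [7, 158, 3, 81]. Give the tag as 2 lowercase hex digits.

6b

Key "Yu" = 59 75 is 2 bytes ≤ B = 3; zero-pad to 3 bytes: K' = 59 75 00.
K' ⊕ ipad = 6f 43 36.  K' ⊕ opad = 05 29 5c.
Inner input = (K'⊕ipad) ∥ m = 6f 43 36 ∥ 07 9e 03 51.
Inner hash: sum = 111+67+54+7+158+3+81 = 481; mod 256 = 225 → e1.
Outer input = (K'⊕opad) ∥ inner = 05 29 5c ∥ e1.
Outer hash (tag): sum = 5+41+92+225 = 363; mod 256 = 107 → 6b.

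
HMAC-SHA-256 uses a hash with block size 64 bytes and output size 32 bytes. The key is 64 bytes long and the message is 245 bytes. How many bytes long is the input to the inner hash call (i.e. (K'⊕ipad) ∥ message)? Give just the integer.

Key is 64 ≤ 64 bytes, zero-padded: |K'| = 64.
Inner input = (K'⊕ipad) ∥ m → 64 + 245 = 309 bytes.

309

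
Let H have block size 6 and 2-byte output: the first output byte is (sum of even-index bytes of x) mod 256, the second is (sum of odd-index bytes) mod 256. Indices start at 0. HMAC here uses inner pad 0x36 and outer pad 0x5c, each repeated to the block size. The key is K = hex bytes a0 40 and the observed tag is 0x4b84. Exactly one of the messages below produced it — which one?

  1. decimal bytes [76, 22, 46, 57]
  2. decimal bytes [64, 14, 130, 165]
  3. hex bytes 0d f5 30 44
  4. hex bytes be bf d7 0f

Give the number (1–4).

Key hex bytes a0 40 is 2 bytes ≤ B = 6; zero-pad to 6 bytes: K' = a0 40 00 00 00 00.
K' ⊕ ipad = 96 76 36 36 36 36; K' ⊕ opad = fc 1c 5c 5c 5c 5c.
m1: inner = H(96 76 36 36 36 36 4c 16 2e 39) = 7c 31; tag = H(fc 1c 5c 5c 5c 5c 7c 31) = 3005
m2: inner = H(96 76 36 36 36 36 40 0e 82 a5) = c4 95; tag = H(fc 1c 5c 5c 5c 5c c4 95) = 7869
m3: inner = H(96 76 36 36 36 36 0d f5 30 44) = 3f 1b; tag = H(fc 1c 5c 5c 5c 5c 3f 1b) = f3ef
m4: inner = H(96 76 36 36 36 36 be bf d7 0f) = 97 b0; tag = H(fc 1c 5c 5c 5c 5c 97 b0) = 4b84 ← matches

4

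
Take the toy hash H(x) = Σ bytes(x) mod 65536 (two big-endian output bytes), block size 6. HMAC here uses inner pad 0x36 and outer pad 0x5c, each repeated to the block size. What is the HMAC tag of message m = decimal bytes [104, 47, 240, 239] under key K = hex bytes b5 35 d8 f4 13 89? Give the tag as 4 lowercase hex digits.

Key hex bytes b5 35 d8 f4 13 89 is exactly B = 6 bytes: K' = b5 35 d8 f4 13 89.
K' ⊕ ipad = 83 03 ee c2 25 bf.  K' ⊕ opad = e9 69 84 a8 4f d5.
Inner input = (K'⊕ipad) ∥ m = 83 03 ee c2 25 bf ∥ 68 2f f0 ef.
Inner hash: sum = 131+3+238+194+37+191+104+47+240+239 = 1424 → 05 90.
Outer input = (K'⊕opad) ∥ inner = e9 69 84 a8 4f d5 ∥ 05 90.
Outer hash (tag): sum = 233+105+132+168+79+213+5+144 = 1079 → 04 37.

0437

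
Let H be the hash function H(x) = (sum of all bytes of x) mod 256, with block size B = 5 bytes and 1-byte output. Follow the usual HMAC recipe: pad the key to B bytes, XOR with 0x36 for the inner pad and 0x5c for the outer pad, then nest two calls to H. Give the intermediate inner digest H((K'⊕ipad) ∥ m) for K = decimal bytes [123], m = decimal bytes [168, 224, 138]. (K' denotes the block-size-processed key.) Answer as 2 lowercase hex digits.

Key decimal bytes [123] = 7b is 1 byte ≤ B = 5; zero-pad to 5 bytes: K' = 7b 00 00 00 00.
K' ⊕ ipad = 4d 36 36 36 36.
Inner input = 4d 36 36 36 36 ∥ a8 e0 8a.
Inner hash: sum = 77+54+54+54+54+168+224+138 = 823; mod 256 = 55 → 37.

37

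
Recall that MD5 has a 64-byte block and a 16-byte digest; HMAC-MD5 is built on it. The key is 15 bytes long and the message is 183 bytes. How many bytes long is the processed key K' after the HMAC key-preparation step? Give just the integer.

64

Key is 15 ≤ 64 bytes, zero-padded: |K'| = 64.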